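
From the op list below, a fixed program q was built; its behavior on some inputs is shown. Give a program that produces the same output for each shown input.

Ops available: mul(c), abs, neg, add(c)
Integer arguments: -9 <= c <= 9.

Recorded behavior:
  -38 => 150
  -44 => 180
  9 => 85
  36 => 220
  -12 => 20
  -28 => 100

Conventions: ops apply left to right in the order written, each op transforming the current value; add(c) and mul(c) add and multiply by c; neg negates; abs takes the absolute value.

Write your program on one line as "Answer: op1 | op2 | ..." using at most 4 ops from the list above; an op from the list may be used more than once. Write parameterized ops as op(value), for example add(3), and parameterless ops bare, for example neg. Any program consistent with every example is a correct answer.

add(8) | mul(5) | neg | abs

Check, running the answer program on each example:
  -38 -> -30 -> -150 -> 150 -> 150
  -44 -> -36 -> -180 -> 180 -> 180
  9 -> 17 -> 85 -> -85 -> 85
  36 -> 44 -> 220 -> -220 -> 220
  -12 -> -4 -> -20 -> 20 -> 20
  -28 -> -20 -> -100 -> 100 -> 100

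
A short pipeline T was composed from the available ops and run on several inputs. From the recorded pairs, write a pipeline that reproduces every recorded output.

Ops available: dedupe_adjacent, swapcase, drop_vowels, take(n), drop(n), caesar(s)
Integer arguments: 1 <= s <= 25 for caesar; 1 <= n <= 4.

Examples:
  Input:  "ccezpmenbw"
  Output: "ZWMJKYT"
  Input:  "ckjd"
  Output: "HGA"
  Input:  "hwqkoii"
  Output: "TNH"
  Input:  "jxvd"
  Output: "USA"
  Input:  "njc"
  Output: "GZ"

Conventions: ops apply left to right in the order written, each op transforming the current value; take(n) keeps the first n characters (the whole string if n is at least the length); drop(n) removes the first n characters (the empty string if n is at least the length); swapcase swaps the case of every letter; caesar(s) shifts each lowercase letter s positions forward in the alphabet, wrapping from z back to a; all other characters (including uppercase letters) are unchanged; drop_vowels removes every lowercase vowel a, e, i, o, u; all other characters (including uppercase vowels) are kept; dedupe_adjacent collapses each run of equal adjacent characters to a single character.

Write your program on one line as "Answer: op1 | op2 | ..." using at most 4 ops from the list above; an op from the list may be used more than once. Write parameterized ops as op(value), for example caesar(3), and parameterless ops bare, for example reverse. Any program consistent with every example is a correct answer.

drop_vowels | drop(1) | caesar(23) | swapcase

Check, running the answer program on each example:
  "ccezpmenbw" -> "cczpmnbw" -> "czpmnbw" -> "zwmjkyt" -> "ZWMJKYT"
  "ckjd" -> "ckjd" -> "kjd" -> "hga" -> "HGA"
  "hwqkoii" -> "hwqk" -> "wqk" -> "tnh" -> "TNH"
  "jxvd" -> "jxvd" -> "xvd" -> "usa" -> "USA"
  "njc" -> "njc" -> "jc" -> "gz" -> "GZ"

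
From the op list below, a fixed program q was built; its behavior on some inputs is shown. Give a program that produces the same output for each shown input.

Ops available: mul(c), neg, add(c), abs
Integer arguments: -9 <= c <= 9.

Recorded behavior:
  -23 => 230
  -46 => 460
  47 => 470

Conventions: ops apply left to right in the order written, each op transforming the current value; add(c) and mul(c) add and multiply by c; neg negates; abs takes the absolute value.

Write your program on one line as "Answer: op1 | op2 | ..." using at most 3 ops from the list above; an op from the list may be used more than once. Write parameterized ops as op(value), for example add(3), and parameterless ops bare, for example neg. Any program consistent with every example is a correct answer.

mul(-5) | mul(2) | abs

Check, running the answer program on each example:
  -23 -> 115 -> 230 -> 230
  -46 -> 230 -> 460 -> 460
  47 -> -235 -> -470 -> 470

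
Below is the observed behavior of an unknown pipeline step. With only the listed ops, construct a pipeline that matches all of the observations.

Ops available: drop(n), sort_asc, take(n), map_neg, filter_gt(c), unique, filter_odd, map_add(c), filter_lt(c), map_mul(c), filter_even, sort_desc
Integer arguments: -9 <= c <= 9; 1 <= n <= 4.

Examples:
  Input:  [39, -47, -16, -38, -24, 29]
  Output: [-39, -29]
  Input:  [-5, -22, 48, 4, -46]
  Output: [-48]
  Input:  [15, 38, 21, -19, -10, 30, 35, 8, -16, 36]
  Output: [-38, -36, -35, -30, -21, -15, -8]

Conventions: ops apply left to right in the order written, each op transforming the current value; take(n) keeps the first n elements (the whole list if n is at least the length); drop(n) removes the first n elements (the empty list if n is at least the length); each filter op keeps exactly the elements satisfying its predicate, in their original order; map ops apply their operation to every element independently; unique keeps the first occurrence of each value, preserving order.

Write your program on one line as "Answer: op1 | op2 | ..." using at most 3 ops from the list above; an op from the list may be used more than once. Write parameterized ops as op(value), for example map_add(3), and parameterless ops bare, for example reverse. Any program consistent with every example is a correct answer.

filter_gt(4) | map_neg | sort_asc

Check, running the answer program on each example:
  [39, -47, -16, -38, -24, 29] -> [39, 29] -> [-39, -29] -> [-39, -29]
  [-5, -22, 48, 4, -46] -> [48] -> [-48] -> [-48]
  [15, 38, 21, -19, -10, 30, 35, 8, -16, 36] -> [15, 38, 21, 30, 35, 8, 36] -> [-15, -38, -21, -30, -35, -8, -36] -> [-38, -36, -35, -30, -21, -15, -8]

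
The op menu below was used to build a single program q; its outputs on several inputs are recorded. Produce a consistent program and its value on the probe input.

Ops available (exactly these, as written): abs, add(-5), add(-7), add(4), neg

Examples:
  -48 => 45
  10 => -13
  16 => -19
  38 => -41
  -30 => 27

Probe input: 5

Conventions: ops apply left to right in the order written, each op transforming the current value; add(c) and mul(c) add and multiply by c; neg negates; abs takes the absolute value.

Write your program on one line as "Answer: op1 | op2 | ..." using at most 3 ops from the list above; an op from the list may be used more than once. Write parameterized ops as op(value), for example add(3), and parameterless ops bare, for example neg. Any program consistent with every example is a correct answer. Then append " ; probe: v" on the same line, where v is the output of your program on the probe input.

neg | add(-7) | add(4) ; probe: -8

Check, running the answer program on each example:
  -48 -> 48 -> 41 -> 45
  10 -> -10 -> -17 -> -13
  16 -> -16 -> -23 -> -19
  38 -> -38 -> -45 -> -41
  -30 -> 30 -> 23 -> 27
  probe: 5 -> -5 -> -12 -> -8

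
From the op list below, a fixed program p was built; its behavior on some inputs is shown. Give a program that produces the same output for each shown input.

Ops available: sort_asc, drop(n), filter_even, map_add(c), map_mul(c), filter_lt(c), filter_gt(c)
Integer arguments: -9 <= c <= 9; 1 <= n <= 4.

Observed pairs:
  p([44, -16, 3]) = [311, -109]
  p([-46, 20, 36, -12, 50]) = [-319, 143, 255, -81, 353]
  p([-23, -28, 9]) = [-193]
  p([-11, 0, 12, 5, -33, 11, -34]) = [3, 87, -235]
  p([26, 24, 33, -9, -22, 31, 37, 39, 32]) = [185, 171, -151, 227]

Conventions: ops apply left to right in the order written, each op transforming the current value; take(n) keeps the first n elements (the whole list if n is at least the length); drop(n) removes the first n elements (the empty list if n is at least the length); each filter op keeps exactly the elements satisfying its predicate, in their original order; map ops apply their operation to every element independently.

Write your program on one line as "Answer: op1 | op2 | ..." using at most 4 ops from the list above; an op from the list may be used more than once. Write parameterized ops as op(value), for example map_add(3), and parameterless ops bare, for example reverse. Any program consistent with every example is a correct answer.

map_mul(7) | filter_even | map_add(3)

Check, running the answer program on each example:
  [44, -16, 3] -> [308, -112, 21] -> [308, -112] -> [311, -109]
  [-46, 20, 36, -12, 50] -> [-322, 140, 252, -84, 350] -> [-322, 140, 252, -84, 350] -> [-319, 143, 255, -81, 353]
  [-23, -28, 9] -> [-161, -196, 63] -> [-196] -> [-193]
  [-11, 0, 12, 5, -33, 11, -34] -> [-77, 0, 84, 35, -231, 77, -238] -> [0, 84, -238] -> [3, 87, -235]
  [26, 24, 33, -9, -22, 31, 37, 39, 32] -> [182, 168, 231, -63, -154, 217, 259, 273, 224] -> [182, 168, -154, 224] -> [185, 171, -151, 227]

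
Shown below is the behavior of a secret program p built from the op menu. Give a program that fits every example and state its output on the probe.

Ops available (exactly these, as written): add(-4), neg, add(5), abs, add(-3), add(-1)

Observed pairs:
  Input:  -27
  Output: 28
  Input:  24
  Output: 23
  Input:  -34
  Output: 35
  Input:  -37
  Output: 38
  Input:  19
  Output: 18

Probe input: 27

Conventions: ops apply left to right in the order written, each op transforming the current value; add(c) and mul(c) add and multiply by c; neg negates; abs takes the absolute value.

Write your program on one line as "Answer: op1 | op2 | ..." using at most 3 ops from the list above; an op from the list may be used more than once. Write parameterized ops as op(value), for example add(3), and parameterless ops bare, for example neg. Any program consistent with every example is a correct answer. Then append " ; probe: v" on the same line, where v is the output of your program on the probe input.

add(-1) | abs ; probe: 26

Check, running the answer program on each example:
  -27 -> -28 -> 28
  24 -> 23 -> 23
  -34 -> -35 -> 35
  -37 -> -38 -> 38
  19 -> 18 -> 18
  probe: 27 -> 26 -> 26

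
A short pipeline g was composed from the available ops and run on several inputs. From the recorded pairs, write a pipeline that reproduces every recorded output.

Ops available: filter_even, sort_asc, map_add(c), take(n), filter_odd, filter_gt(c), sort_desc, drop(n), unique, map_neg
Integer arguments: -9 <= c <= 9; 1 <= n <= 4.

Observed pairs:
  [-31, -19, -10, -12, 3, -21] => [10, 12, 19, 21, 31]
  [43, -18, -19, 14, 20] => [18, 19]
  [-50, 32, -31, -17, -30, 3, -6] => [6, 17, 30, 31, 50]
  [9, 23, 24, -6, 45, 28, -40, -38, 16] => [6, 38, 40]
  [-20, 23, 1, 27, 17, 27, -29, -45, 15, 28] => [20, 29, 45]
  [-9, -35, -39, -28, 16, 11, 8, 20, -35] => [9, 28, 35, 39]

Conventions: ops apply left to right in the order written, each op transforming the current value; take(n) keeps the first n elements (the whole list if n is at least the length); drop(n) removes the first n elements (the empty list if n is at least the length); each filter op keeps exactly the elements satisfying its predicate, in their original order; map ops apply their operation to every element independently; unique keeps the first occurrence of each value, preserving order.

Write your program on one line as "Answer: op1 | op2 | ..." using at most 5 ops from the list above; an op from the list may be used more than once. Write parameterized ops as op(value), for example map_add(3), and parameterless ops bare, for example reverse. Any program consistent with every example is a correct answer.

sort_asc | map_neg | unique | filter_gt(3) | sort_asc

Check, running the answer program on each example:
  [-31, -19, -10, -12, 3, -21] -> [-31, -21, -19, -12, -10, 3] -> [31, 21, 19, 12, 10, -3] -> [31, 21, 19, 12, 10, -3] -> [31, 21, 19, 12, 10] -> [10, 12, 19, 21, 31]
  [43, -18, -19, 14, 20] -> [-19, -18, 14, 20, 43] -> [19, 18, -14, -20, -43] -> [19, 18, -14, -20, -43] -> [19, 18] -> [18, 19]
  [-50, 32, -31, -17, -30, 3, -6] -> [-50, -31, -30, -17, -6, 3, 32] -> [50, 31, 30, 17, 6, -3, -32] -> [50, 31, 30, 17, 6, -3, -32] -> [50, 31, 30, 17, 6] -> [6, 17, 30, 31, 50]
  [9, 23, 24, -6, 45, 28, -40, -38, 16] -> [-40, -38, -6, 9, 16, 23, 24, 28, 45] -> [40, 38, 6, -9, -16, -23, -24, -28, -45] -> [40, 38, 6, -9, -16, -23, -24, -28, -45] -> [40, 38, 6] -> [6, 38, 40]
  [-20, 23, 1, 27, 17, 27, -29, -45, 15, 28] -> [-45, -29, -20, 1, 15, 17, 23, 27, 27, 28] -> [45, 29, 20, -1, -15, -17, -23, -27, -27, -28] -> [45, 29, 20, -1, -15, -17, -23, -27, -28] -> [45, 29, 20] -> [20, 29, 45]
  [-9, -35, -39, -28, 16, 11, 8, 20, -35] -> [-39, -35, -35, -28, -9, 8, 11, 16, 20] -> [39, 35, 35, 28, 9, -8, -11, -16, -20] -> [39, 35, 28, 9, -8, -11, -16, -20] -> [39, 35, 28, 9] -> [9, 28, 35, 39]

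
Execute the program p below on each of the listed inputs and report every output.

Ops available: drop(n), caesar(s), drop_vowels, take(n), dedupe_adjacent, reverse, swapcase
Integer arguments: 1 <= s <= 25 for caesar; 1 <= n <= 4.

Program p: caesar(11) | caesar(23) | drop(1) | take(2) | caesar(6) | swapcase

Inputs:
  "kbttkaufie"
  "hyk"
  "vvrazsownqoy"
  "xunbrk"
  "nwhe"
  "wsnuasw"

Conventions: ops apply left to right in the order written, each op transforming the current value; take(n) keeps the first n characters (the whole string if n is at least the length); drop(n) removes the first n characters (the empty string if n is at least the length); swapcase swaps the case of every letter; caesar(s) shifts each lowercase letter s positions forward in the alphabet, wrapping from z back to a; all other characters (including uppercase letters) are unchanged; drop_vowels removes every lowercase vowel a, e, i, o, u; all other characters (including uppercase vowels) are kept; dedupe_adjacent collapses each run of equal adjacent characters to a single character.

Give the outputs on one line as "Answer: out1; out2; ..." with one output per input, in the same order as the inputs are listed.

"PH"; "MY"; "JF"; "IB"; "KV"; "GB"

Execution, op by op:
  "kbttkaufie" -> "vmeevlfqtp" -> "sjbbsicnqm" -> "jbbsicnqm" -> "jb" -> "ph" -> "PH"
  "hyk" -> "sjv" -> "pgs" -> "gs" -> "gs" -> "my" -> "MY"
  "vvrazsownqoy" -> "ggclkdzhybzj" -> "ddzihawevywg" -> "dzihawevywg" -> "dz" -> "jf" -> "JF"
  "xunbrk" -> "ifymcv" -> "fcvjzs" -> "cvjzs" -> "cv" -> "ib" -> "IB"
  "nwhe" -> "yhsp" -> "vepm" -> "epm" -> "ep" -> "kv" -> "KV"
  "wsnuasw" -> "hdyfldh" -> "eavciae" -> "avciae" -> "av" -> "gb" -> "GB"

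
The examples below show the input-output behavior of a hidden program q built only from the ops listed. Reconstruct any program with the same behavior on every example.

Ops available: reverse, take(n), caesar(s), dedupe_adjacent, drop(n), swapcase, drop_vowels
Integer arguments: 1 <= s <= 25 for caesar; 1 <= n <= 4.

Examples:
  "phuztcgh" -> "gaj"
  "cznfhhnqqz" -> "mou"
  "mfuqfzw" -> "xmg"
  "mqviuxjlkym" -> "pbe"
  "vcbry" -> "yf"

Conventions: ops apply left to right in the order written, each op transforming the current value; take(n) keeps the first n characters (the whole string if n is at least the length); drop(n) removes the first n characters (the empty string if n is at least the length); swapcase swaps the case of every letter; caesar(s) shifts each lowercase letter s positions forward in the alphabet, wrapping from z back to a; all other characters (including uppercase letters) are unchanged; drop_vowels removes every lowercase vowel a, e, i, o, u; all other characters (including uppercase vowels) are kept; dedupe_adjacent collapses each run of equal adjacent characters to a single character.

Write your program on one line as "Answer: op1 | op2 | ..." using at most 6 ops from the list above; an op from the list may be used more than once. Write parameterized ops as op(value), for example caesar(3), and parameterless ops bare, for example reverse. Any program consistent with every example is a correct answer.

dedupe_adjacent | drop(1) | drop(2) | caesar(1) | caesar(6) | take(3)

Check, running the answer program on each example:
  "phuztcgh" -> "phuztcgh" -> "huztcgh" -> "ztcgh" -> "audhi" -> "gajno" -> "gaj"
  "cznfhhnqqz" -> "cznfhnqz" -> "znfhnqz" -> "fhnqz" -> "giora" -> "mouxg" -> "mou"
  "mfuqfzw" -> "mfuqfzw" -> "fuqfzw" -> "qfzw" -> "rgax" -> "xmgd" -> "xmg"
  "mqviuxjlkym" -> "mqviuxjlkym" -> "qviuxjlkym" -> "iuxjlkym" -> "jvykmlzn" -> "pbeqsrft" -> "pbe"
  "vcbry" -> "vcbry" -> "cbry" -> "ry" -> "sz" -> "yf" -> "yf"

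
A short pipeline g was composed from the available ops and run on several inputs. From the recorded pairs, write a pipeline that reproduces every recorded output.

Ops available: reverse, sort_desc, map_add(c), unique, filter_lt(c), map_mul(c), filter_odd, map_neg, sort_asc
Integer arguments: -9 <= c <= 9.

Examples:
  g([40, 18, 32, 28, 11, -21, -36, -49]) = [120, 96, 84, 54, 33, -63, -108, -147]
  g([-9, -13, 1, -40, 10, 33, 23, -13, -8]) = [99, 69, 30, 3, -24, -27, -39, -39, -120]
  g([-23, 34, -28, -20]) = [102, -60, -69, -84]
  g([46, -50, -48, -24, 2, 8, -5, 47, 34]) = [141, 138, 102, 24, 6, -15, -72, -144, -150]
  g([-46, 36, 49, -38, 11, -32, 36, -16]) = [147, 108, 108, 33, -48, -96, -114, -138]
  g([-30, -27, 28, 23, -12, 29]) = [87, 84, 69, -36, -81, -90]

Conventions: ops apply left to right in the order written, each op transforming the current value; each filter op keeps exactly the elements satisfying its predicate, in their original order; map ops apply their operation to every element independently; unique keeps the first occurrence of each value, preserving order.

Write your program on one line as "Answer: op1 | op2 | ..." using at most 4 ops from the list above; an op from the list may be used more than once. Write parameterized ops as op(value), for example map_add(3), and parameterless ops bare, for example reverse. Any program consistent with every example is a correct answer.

map_mul(-3) | sort_desc | reverse | map_neg

Check, running the answer program on each example:
  [40, 18, 32, 28, 11, -21, -36, -49] -> [-120, -54, -96, -84, -33, 63, 108, 147] -> [147, 108, 63, -33, -54, -84, -96, -120] -> [-120, -96, -84, -54, -33, 63, 108, 147] -> [120, 96, 84, 54, 33, -63, -108, -147]
  [-9, -13, 1, -40, 10, 33, 23, -13, -8] -> [27, 39, -3, 120, -30, -99, -69, 39, 24] -> [120, 39, 39, 27, 24, -3, -30, -69, -99] -> [-99, -69, -30, -3, 24, 27, 39, 39, 120] -> [99, 69, 30, 3, -24, -27, -39, -39, -120]
  [-23, 34, -28, -20] -> [69, -102, 84, 60] -> [84, 69, 60, -102] -> [-102, 60, 69, 84] -> [102, -60, -69, -84]
  [46, -50, -48, -24, 2, 8, -5, 47, 34] -> [-138, 150, 144, 72, -6, -24, 15, -141, -102] -> [150, 144, 72, 15, -6, -24, -102, -138, -141] -> [-141, -138, -102, -24, -6, 15, 72, 144, 150] -> [141, 138, 102, 24, 6, -15, -72, -144, -150]
  [-46, 36, 49, -38, 11, -32, 36, -16] -> [138, -108, -147, 114, -33, 96, -108, 48] -> [138, 114, 96, 48, -33, -108, -108, -147] -> [-147, -108, -108, -33, 48, 96, 114, 138] -> [147, 108, 108, 33, -48, -96, -114, -138]
  [-30, -27, 28, 23, -12, 29] -> [90, 81, -84, -69, 36, -87] -> [90, 81, 36, -69, -84, -87] -> [-87, -84, -69, 36, 81, 90] -> [87, 84, 69, -36, -81, -90]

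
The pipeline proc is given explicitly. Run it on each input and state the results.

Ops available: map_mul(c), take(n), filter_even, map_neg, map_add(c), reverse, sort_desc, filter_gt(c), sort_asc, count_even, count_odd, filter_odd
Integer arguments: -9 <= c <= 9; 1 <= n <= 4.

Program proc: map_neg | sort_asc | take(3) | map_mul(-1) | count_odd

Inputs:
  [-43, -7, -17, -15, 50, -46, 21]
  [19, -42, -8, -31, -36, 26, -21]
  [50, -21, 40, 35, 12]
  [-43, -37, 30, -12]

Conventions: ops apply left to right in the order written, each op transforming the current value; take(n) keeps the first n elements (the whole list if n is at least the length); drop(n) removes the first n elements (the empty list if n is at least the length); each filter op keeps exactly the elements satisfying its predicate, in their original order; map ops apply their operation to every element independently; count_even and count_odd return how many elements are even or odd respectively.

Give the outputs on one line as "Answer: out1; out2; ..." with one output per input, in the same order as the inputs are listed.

Execution, op by op:
  [-43, -7, -17, -15, 50, -46, 21] -> [43, 7, 17, 15, -50, 46, -21] -> [-50, -21, 7, 15, 17, 43, 46] -> [-50, -21, 7] -> [50, 21, -7] -> 2
  [19, -42, -8, -31, -36, 26, -21] -> [-19, 42, 8, 31, 36, -26, 21] -> [-26, -19, 8, 21, 31, 36, 42] -> [-26, -19, 8] -> [26, 19, -8] -> 1
  [50, -21, 40, 35, 12] -> [-50, 21, -40, -35, -12] -> [-50, -40, -35, -12, 21] -> [-50, -40, -35] -> [50, 40, 35] -> 1
  [-43, -37, 30, -12] -> [43, 37, -30, 12] -> [-30, 12, 37, 43] -> [-30, 12, 37] -> [30, -12, -37] -> 1

2; 1; 1; 1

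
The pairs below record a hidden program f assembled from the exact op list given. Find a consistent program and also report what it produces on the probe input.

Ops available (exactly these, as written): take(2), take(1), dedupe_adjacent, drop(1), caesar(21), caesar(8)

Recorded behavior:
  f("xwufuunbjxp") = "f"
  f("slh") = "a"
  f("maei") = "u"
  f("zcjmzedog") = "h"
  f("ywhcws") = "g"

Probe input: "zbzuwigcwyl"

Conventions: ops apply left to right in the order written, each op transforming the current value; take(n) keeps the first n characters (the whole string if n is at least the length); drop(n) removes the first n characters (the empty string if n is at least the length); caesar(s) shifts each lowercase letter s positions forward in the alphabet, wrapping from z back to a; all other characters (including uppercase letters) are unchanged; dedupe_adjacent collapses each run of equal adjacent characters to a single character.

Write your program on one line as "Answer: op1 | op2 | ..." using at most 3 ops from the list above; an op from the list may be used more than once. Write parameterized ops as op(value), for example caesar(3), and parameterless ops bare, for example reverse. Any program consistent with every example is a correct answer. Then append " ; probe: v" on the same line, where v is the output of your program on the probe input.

caesar(8) | dedupe_adjacent | take(1) ; probe: "h"

Check, running the answer program on each example:
  "xwufuunbjxp" -> "fecnccvjrfx" -> "fecncvjrfx" -> "f"
  "slh" -> "atp" -> "atp" -> "a"
  "maei" -> "uimq" -> "uimq" -> "u"
  "zcjmzedog" -> "hkruhmlwo" -> "hkruhmlwo" -> "h"
  "ywhcws" -> "gepkea" -> "gepkea" -> "g"
  probe: "zbzuwigcwyl" -> "hjhceqokegt" -> "hjhceqokegt" -> "h"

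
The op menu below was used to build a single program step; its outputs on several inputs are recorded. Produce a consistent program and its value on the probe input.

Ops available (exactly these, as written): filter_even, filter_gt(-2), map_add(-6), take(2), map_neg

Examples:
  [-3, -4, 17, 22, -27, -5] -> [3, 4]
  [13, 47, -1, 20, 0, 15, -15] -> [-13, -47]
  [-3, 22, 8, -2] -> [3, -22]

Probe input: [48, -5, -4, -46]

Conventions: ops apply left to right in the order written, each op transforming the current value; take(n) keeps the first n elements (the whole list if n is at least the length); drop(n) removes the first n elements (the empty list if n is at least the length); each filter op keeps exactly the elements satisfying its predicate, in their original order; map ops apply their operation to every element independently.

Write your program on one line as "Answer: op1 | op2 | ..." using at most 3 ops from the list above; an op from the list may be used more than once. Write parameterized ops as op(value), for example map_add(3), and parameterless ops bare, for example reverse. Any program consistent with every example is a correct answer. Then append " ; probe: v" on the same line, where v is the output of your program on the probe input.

map_neg | take(2) ; probe: [-48, 5]

Check, running the answer program on each example:
  [-3, -4, 17, 22, -27, -5] -> [3, 4, -17, -22, 27, 5] -> [3, 4]
  [13, 47, -1, 20, 0, 15, -15] -> [-13, -47, 1, -20, 0, -15, 15] -> [-13, -47]
  [-3, 22, 8, -2] -> [3, -22, -8, 2] -> [3, -22]
  probe: [48, -5, -4, -46] -> [-48, 5, 4, 46] -> [-48, 5]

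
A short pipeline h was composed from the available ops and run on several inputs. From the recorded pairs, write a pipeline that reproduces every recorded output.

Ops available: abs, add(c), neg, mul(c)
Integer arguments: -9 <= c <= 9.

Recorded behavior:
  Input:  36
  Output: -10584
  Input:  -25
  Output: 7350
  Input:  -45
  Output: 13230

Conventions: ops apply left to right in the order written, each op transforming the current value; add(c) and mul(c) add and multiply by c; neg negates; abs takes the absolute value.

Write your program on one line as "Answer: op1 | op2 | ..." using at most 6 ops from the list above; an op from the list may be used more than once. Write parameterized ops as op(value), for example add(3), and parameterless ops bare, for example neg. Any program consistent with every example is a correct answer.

mul(-7) | mul(7) | add(-1) | mul(6) | add(6)

Check, running the answer program on each example:
  36 -> -252 -> -1764 -> -1765 -> -10590 -> -10584
  -25 -> 175 -> 1225 -> 1224 -> 7344 -> 7350
  -45 -> 315 -> 2205 -> 2204 -> 13224 -> 13230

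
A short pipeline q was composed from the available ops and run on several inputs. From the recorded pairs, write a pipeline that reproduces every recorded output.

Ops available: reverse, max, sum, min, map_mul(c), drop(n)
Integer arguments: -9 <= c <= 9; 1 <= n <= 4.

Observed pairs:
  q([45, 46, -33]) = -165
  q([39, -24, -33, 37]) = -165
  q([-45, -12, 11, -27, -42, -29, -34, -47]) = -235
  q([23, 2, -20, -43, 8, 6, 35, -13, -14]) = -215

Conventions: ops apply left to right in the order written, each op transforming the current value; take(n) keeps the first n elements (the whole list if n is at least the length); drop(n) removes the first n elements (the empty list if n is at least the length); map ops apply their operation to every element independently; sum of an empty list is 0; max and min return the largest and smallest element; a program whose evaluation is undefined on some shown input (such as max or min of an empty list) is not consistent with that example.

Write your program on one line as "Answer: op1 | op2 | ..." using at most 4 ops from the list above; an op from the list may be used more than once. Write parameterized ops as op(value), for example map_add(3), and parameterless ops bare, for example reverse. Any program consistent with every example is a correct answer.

drop(2) | map_mul(5) | min

Check, running the answer program on each example:
  [45, 46, -33] -> [-33] -> [-165] -> -165
  [39, -24, -33, 37] -> [-33, 37] -> [-165, 185] -> -165
  [-45, -12, 11, -27, -42, -29, -34, -47] -> [11, -27, -42, -29, -34, -47] -> [55, -135, -210, -145, -170, -235] -> -235
  [23, 2, -20, -43, 8, 6, 35, -13, -14] -> [-20, -43, 8, 6, 35, -13, -14] -> [-100, -215, 40, 30, 175, -65, -70] -> -215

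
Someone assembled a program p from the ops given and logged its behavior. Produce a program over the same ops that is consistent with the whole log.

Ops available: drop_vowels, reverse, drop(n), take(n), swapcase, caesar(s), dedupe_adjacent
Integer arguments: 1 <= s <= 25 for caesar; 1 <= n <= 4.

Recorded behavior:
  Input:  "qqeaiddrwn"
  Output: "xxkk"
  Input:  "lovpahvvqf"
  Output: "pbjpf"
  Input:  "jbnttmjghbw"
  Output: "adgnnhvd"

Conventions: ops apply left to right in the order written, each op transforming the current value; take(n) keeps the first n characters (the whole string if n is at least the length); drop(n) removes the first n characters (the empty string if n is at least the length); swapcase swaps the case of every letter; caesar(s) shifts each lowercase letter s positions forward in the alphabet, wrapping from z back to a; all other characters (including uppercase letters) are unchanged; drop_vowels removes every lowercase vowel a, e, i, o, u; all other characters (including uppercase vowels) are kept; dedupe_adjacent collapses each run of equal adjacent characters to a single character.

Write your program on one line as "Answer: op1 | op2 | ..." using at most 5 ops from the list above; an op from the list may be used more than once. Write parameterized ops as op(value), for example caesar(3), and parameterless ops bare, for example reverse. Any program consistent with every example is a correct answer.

drop_vowels | reverse | caesar(20) | drop(3)

Check, running the answer program on each example:
  "qqeaiddrwn" -> "qqddrwn" -> "nwrddqq" -> "hqlxxkk" -> "xxkk"
  "lovpahvvqf" -> "lvphvvqf" -> "fqvvhpvl" -> "zkppbjpf" -> "pbjpf"
  "jbnttmjghbw" -> "jbnttmjghbw" -> "wbhgjmttnbj" -> "qvbadgnnhvd" -> "adgnnhvd"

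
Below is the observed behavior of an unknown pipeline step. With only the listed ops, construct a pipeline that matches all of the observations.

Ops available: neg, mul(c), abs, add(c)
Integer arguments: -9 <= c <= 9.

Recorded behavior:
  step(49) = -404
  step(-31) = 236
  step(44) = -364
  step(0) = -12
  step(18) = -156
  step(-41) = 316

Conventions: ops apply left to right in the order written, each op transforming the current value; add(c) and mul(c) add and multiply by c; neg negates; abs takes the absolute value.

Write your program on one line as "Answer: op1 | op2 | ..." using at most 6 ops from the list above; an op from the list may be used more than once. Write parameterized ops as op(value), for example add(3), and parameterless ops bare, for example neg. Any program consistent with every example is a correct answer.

neg | mul(-8) | neg | add(1) | add(-9) | add(-4)

Check, running the answer program on each example:
  49 -> -49 -> 392 -> -392 -> -391 -> -400 -> -404
  -31 -> 31 -> -248 -> 248 -> 249 -> 240 -> 236
  44 -> -44 -> 352 -> -352 -> -351 -> -360 -> -364
  0 -> 0 -> 0 -> 0 -> 1 -> -8 -> -12
  18 -> -18 -> 144 -> -144 -> -143 -> -152 -> -156
  -41 -> 41 -> -328 -> 328 -> 329 -> 320 -> 316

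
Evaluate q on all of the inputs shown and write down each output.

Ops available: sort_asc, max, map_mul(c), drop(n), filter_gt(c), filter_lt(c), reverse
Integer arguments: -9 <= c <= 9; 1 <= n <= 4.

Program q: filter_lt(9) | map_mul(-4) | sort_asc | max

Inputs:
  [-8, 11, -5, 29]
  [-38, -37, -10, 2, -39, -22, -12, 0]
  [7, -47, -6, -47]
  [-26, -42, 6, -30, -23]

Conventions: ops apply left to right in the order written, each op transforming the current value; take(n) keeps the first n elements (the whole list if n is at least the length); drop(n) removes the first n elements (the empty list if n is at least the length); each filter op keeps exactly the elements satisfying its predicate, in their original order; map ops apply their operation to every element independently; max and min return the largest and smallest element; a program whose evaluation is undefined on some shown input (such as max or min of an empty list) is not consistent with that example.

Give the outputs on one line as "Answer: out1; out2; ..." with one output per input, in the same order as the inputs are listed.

Execution, op by op:
  [-8, 11, -5, 29] -> [-8, -5] -> [32, 20] -> [20, 32] -> 32
  [-38, -37, -10, 2, -39, -22, -12, 0] -> [-38, -37, -10, 2, -39, -22, -12, 0] -> [152, 148, 40, -8, 156, 88, 48, 0] -> [-8, 0, 40, 48, 88, 148, 152, 156] -> 156
  [7, -47, -6, -47] -> [7, -47, -6, -47] -> [-28, 188, 24, 188] -> [-28, 24, 188, 188] -> 188
  [-26, -42, 6, -30, -23] -> [-26, -42, 6, -30, -23] -> [104, 168, -24, 120, 92] -> [-24, 92, 104, 120, 168] -> 168

32; 156; 188; 168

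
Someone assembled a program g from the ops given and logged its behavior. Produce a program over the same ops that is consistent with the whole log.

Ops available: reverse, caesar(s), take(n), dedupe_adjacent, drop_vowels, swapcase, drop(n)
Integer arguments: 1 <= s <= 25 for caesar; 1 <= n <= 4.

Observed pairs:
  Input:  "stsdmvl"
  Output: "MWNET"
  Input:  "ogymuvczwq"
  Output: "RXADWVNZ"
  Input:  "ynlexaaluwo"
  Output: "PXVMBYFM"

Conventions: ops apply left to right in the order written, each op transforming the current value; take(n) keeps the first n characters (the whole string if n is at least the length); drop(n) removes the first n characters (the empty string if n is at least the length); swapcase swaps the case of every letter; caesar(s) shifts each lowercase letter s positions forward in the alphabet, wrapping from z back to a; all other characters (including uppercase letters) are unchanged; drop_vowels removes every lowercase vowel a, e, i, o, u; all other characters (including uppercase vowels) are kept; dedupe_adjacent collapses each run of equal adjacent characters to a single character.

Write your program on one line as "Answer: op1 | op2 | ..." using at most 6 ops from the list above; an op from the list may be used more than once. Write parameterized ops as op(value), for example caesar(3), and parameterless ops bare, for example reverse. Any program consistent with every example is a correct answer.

caesar(25) | caesar(2) | swapcase | drop(2) | reverse | dedupe_adjacent

Check, running the answer program on each example:
  "stsdmvl" -> "rsrcluk" -> "tutenwm" -> "TUTENWM" -> "TENWM" -> "MWNET" -> "MWNET"
  "ogymuvczwq" -> "nfxltubyvp" -> "phznvwdaxr" -> "PHZNVWDAXR" -> "ZNVWDAXR" -> "RXADWVNZ" -> "RXADWVNZ"
  "ynlexaaluwo" -> "xmkdwzzktvn" -> "zomfybbmvxp" -> "ZOMFYBBMVXP" -> "MFYBBMVXP" -> "PXVMBBYFM" -> "PXVMBYFM"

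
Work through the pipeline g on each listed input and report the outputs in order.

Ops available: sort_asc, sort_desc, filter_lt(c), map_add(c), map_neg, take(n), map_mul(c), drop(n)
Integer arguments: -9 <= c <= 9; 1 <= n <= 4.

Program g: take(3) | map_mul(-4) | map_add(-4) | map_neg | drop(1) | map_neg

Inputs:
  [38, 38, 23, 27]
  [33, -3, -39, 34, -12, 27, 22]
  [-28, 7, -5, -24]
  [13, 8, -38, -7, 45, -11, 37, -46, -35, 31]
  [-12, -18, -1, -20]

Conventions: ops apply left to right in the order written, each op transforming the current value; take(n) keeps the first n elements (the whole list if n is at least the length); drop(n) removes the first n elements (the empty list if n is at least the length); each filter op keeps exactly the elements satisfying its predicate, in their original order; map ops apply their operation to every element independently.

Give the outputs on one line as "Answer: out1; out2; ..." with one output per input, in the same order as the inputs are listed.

[-156, -96]; [8, 152]; [-32, 16]; [-36, 148]; [68, 0]

Execution, op by op:
  [38, 38, 23, 27] -> [38, 38, 23] -> [-152, -152, -92] -> [-156, -156, -96] -> [156, 156, 96] -> [156, 96] -> [-156, -96]
  [33, -3, -39, 34, -12, 27, 22] -> [33, -3, -39] -> [-132, 12, 156] -> [-136, 8, 152] -> [136, -8, -152] -> [-8, -152] -> [8, 152]
  [-28, 7, -5, -24] -> [-28, 7, -5] -> [112, -28, 20] -> [108, -32, 16] -> [-108, 32, -16] -> [32, -16] -> [-32, 16]
  [13, 8, -38, -7, 45, -11, 37, -46, -35, 31] -> [13, 8, -38] -> [-52, -32, 152] -> [-56, -36, 148] -> [56, 36, -148] -> [36, -148] -> [-36, 148]
  [-12, -18, -1, -20] -> [-12, -18, -1] -> [48, 72, 4] -> [44, 68, 0] -> [-44, -68, 0] -> [-68, 0] -> [68, 0]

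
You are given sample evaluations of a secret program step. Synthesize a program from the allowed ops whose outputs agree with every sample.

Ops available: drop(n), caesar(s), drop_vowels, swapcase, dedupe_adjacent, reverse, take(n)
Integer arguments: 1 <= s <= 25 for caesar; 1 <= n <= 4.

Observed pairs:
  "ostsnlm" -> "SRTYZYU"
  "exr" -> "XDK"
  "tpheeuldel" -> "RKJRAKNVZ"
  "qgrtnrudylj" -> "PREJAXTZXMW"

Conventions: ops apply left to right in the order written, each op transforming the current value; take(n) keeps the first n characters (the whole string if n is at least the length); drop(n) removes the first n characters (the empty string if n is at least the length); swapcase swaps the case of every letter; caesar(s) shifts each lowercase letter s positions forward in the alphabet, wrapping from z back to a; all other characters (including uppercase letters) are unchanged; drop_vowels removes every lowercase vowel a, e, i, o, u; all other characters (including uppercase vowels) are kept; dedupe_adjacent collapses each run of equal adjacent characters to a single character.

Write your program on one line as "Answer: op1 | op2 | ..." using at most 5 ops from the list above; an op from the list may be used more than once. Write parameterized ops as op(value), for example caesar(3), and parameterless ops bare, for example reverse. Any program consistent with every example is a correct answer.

caesar(6) | swapcase | reverse | dedupe_adjacent

Check, running the answer program on each example:
  "ostsnlm" -> "uyzytrs" -> "UYZYTRS" -> "SRTYZYU" -> "SRTYZYU"
  "exr" -> "kdx" -> "KDX" -> "XDK" -> "XDK"
  "tpheeuldel" -> "zvnkkarjkr" -> "ZVNKKARJKR" -> "RKJRAKKNVZ" -> "RKJRAKNVZ"
  "qgrtnrudylj" -> "wmxztxajerp" -> "WMXZTXAJERP" -> "PREJAXTZXMW" -> "PREJAXTZXMW"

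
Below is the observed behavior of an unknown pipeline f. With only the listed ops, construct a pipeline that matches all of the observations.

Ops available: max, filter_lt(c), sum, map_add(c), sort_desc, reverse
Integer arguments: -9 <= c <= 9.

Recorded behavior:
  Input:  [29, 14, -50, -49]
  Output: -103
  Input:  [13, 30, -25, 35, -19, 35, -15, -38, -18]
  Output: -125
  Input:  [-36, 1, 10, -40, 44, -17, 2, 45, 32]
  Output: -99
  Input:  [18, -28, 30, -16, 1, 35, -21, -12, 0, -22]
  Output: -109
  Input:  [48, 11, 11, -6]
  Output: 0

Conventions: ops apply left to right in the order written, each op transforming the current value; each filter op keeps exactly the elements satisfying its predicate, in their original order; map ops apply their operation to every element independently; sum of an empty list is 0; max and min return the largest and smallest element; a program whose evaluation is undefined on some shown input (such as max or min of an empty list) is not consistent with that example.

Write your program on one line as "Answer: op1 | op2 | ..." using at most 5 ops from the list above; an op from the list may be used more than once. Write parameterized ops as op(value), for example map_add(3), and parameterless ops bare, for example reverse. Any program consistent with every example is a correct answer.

filter_lt(-6) | map_add(-9) | map_add(7) | reverse | sum

Check, running the answer program on each example:
  [29, 14, -50, -49] -> [-50, -49] -> [-59, -58] -> [-52, -51] -> [-51, -52] -> -103
  [13, 30, -25, 35, -19, 35, -15, -38, -18] -> [-25, -19, -15, -38, -18] -> [-34, -28, -24, -47, -27] -> [-27, -21, -17, -40, -20] -> [-20, -40, -17, -21, -27] -> -125
  [-36, 1, 10, -40, 44, -17, 2, 45, 32] -> [-36, -40, -17] -> [-45, -49, -26] -> [-38, -42, -19] -> [-19, -42, -38] -> -99
  [18, -28, 30, -16, 1, 35, -21, -12, 0, -22] -> [-28, -16, -21, -12, -22] -> [-37, -25, -30, -21, -31] -> [-30, -18, -23, -14, -24] -> [-24, -14, -23, -18, -30] -> -109
  [48, 11, 11, -6] -> [] -> [] -> [] -> [] -> 0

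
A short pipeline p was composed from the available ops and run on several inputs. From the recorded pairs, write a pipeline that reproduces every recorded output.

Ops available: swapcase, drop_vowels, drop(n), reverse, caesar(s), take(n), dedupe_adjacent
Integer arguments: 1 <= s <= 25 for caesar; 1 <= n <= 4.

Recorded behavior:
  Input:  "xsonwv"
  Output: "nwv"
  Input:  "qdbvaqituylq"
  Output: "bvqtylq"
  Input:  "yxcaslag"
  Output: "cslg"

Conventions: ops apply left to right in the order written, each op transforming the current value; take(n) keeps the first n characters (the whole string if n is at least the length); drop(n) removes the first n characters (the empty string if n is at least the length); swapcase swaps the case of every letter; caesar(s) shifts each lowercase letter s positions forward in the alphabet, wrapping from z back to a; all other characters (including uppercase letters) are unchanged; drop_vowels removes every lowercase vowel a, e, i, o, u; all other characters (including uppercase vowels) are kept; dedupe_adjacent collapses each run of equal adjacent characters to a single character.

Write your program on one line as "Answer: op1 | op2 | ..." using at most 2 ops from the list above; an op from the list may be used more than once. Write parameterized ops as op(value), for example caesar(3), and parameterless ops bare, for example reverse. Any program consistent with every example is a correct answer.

drop(2) | drop_vowels

Check, running the answer program on each example:
  "xsonwv" -> "onwv" -> "nwv"
  "qdbvaqituylq" -> "bvaqituylq" -> "bvqtylq"
  "yxcaslag" -> "caslag" -> "cslg"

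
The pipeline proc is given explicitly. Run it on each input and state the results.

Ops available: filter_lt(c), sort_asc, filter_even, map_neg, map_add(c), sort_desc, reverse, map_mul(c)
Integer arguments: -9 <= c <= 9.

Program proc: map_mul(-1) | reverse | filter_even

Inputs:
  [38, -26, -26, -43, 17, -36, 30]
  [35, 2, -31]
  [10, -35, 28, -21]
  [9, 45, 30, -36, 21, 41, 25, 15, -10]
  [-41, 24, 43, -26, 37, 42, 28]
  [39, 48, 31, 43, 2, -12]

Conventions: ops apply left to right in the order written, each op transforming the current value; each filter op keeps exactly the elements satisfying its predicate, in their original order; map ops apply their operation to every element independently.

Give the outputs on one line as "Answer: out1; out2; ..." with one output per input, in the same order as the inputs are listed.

Execution, op by op:
  [38, -26, -26, -43, 17, -36, 30] -> [-38, 26, 26, 43, -17, 36, -30] -> [-30, 36, -17, 43, 26, 26, -38] -> [-30, 36, 26, 26, -38]
  [35, 2, -31] -> [-35, -2, 31] -> [31, -2, -35] -> [-2]
  [10, -35, 28, -21] -> [-10, 35, -28, 21] -> [21, -28, 35, -10] -> [-28, -10]
  [9, 45, 30, -36, 21, 41, 25, 15, -10] -> [-9, -45, -30, 36, -21, -41, -25, -15, 10] -> [10, -15, -25, -41, -21, 36, -30, -45, -9] -> [10, 36, -30]
  [-41, 24, 43, -26, 37, 42, 28] -> [41, -24, -43, 26, -37, -42, -28] -> [-28, -42, -37, 26, -43, -24, 41] -> [-28, -42, 26, -24]
  [39, 48, 31, 43, 2, -12] -> [-39, -48, -31, -43, -2, 12] -> [12, -2, -43, -31, -48, -39] -> [12, -2, -48]

[-30, 36, 26, 26, -38]; [-2]; [-28, -10]; [10, 36, -30]; [-28, -42, 26, -24]; [12, -2, -48]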